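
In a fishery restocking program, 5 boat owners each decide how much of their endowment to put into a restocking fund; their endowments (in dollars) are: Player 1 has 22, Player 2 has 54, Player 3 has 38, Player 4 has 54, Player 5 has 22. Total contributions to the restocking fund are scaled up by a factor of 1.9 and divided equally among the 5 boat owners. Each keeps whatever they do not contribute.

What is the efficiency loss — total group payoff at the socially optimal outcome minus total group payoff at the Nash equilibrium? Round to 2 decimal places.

171.00 dollars

The private return per contributed unit is 1.9/5 = 0.3800 < 1 for every player regardless of endowment, so the Nash equilibrium is zero contribution and the group total is Σ E_j = 22 + 54 + 38 + 54 + 22 = 190.
Each contributed unit returns 1.900 to the group, so the social optimum is full contribution by everyone: group total = 1.900 × 190 = 361.00.
Efficiency loss = (1.900 − 1) × 190 = 171.00.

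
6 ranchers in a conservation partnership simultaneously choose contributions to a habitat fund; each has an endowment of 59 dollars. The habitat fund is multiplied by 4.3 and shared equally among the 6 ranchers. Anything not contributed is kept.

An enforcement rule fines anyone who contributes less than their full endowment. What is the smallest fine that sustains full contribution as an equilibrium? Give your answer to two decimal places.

16.72 dollars

Given the others contribute fully, the best deviation is to contribute 0 (any partial contribution still incurs the fine and gives up units whose private return 0.7167 is below 1).
Deviating from 59 to 0 saves 59 dollars but forfeits the deviator's share of the drop in the habitat fund: 4.3/6 × 59 = 42.28.
So the deviation gain is 59 − 42.28 = 16.72, and the fine must be at least 16.72 dollars to wipe it out.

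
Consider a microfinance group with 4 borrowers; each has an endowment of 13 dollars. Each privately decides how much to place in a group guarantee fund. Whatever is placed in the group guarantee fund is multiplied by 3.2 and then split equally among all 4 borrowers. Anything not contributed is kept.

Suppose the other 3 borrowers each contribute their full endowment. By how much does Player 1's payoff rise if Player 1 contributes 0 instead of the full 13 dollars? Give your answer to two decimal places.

Switching from a contribution of 13 to 0 lets Player 1 keep an extra 13 dollars, but lowers the group guarantee fund by 13, which costs Player 1 their own share of that drop: 3.2/4 × 13 = 10.40.
Net gain = 13 − 10.40 = 2.60. The private return per contributed unit (0.8000) is below 1, so free-riding is indeed the best response regardless of what the others do.

2.60 dollars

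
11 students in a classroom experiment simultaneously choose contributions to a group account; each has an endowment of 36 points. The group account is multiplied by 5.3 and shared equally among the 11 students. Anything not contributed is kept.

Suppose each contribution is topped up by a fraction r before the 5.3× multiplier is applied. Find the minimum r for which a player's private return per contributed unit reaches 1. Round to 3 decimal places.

1.075

With matching at rate r, one contributed unit becomes (1 + r) in the group account and returns 5.3 × (1 + r) / 11 to the contributor.
Setting this equal to 1: 1 + r = 11/5.3 = 2.0755.
So the minimum matching rate is r = 2.0755 − 1 = 1.075.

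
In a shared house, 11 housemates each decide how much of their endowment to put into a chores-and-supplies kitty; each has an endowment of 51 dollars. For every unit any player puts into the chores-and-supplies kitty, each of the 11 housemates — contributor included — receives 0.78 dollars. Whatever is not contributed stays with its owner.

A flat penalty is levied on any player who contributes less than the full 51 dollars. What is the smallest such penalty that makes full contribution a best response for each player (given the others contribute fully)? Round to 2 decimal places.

11.22 dollars

Given the others contribute fully, the best deviation is to contribute 0 (any partial contribution still incurs the fine and gives up units whose private return 0.78 is below 1).
Deviating from 51 to 0 saves 51 dollars but forfeits the deviator's share of the drop in the chores-and-supplies kitty: 0.78 × 51 = 39.78.
So the deviation gain is 51 − 39.78 = 11.22, and the fine must be at least 11.22 dollars to wipe it out.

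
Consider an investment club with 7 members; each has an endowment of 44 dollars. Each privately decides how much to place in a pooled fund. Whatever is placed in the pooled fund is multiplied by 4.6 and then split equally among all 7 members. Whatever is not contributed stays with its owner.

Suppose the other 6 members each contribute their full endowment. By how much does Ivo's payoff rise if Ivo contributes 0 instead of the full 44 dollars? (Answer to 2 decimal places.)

15.09 dollars

Switching from a contribution of 44 to 0 lets Ivo keep an extra 44 dollars, but lowers the pooled fund by 44, which costs Ivo their own share of that drop: 4.6/7 × 44 = 28.91.
Net gain = 44 − 28.91 = 15.09. The private return per contributed unit (0.6571) is below 1, so free-riding is indeed the best response regardless of what the others do.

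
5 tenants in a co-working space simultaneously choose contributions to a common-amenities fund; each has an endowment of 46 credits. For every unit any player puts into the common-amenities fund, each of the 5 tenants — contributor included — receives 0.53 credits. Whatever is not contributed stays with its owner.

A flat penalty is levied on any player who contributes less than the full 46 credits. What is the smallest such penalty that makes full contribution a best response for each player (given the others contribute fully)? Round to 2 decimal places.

Given the others contribute fully, the best deviation is to contribute 0 (any partial contribution still incurs the fine and gives up units whose private return 0.53 is below 1).
Deviating from 46 to 0 saves 46 credits but forfeits the deviator's share of the drop in the common-amenities fund: 0.53 × 46 = 24.38.
So the deviation gain is 46 − 24.38 = 21.62, and the fine must be at least 21.62 credits to wipe it out.

21.62 credits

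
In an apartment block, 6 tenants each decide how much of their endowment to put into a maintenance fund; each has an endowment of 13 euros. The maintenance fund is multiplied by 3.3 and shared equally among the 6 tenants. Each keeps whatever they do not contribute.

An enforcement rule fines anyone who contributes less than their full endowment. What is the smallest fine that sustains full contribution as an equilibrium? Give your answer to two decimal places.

5.85 euros

Given the others contribute fully, the best deviation is to contribute 0 (any partial contribution still incurs the fine and gives up units whose private return 0.5500 is below 1).
Deviating from 13 to 0 saves 13 euros but forfeits the deviator's share of the drop in the maintenance fund: 3.3/6 × 13 = 7.15.
So the deviation gain is 13 − 7.15 = 5.85, and the fine must be at least 5.85 euros to wipe it out.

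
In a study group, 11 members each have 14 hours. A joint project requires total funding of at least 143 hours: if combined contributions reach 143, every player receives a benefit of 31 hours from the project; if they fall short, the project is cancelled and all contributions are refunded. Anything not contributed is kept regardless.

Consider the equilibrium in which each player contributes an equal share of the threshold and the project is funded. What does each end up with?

Equal share of the threshold: 143/11 = 13.
At this profile no one gains by cutting their contribution: any cut drops the total below 143, the project is cancelled, contributions are refunded, and the deviator ends with 14, which is less than 14 − 13 + 31 = 32. Contributing more than 13 just wastes the excess. So contributing exactly 13 is a best response.
Each player's payoff: 14 − 13 + 31 = 32.

32 hours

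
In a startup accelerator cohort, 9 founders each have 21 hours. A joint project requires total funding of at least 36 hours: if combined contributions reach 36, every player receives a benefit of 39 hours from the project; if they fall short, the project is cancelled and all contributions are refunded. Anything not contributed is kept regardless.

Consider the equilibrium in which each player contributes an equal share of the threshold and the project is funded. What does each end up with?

56 hours

Equal share of the threshold: 36/9 = 4.
At this profile no one gains by cutting their contribution: any cut drops the total below 36, the project is cancelled, contributions are refunded, and the deviator ends with 21, which is less than 21 − 4 + 39 = 56. Contributing more than 4 just wastes the excess. So contributing exactly 4 is a best response.
Each player's payoff: 21 − 4 + 39 = 56.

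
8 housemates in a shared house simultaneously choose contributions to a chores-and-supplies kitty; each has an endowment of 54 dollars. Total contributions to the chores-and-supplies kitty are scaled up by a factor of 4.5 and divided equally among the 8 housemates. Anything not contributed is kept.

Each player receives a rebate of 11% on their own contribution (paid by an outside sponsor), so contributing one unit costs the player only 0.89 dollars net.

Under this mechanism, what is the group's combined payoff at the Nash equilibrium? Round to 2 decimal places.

432.00 dollars

With the mechanism, a contributed unit returns (4.5/8) / 0.89 = 0.6320 per unit of net cost — still below 1 — so contributing 0 remains dominant for every player.
At the Nash equilibrium no one contributes; group total payoff = 8 × 54 = 432.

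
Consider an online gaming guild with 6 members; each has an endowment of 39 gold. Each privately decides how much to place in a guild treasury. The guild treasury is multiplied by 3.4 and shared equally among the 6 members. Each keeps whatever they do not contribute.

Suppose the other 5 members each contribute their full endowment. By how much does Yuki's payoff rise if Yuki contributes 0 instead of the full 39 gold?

16.90 gold

Switching from a contribution of 39 to 0 lets Yuki keep an extra 39 gold, but lowers the guild treasury by 39, which costs Yuki their own share of that drop: 3.4/6 × 39 = 22.10.
Net gain = 39 − 22.10 = 16.90. The private return per contributed unit (0.5667) is below 1, so free-riding is indeed the best response regardless of what the others do.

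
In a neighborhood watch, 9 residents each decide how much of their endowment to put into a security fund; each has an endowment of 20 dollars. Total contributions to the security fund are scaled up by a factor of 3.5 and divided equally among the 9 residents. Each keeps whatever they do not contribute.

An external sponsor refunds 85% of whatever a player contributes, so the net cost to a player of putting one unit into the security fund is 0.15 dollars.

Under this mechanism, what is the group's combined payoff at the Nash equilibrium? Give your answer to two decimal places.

783.00 dollars

Under the mechanism each unit contributed yields (3.5/9) / 0.15 = 2.5926 back to its contributor per unit of net cost, which exceeds 1, making full contribution the dominant choice for everyone.
At the Nash equilibrium everyone contributes 20. Group total payoff = 9 × (20 × 0.85 + 3.5 × 20) = 783.00.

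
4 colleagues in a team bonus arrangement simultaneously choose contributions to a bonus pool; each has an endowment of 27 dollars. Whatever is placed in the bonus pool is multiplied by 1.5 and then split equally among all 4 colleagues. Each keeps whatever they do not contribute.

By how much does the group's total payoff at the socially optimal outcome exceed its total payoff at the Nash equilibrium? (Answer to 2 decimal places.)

Each contributed unit returns 1.5/4 = 0.3750 to its contributor — below 1 — so contributing 0 is dominant for every player. At the Nash equilibrium everyone keeps their 27, and the group total is 4 × 27 = 108.
Each contributed unit returns 1.500 to the group as a whole (0.3750 to each of 4 players), which exceeds 1, so the social optimum is full contribution: group total = 1.500 × 108 = 162.00.
Efficiency loss = 162.00 − 108 = 54.00.

54.00 dollars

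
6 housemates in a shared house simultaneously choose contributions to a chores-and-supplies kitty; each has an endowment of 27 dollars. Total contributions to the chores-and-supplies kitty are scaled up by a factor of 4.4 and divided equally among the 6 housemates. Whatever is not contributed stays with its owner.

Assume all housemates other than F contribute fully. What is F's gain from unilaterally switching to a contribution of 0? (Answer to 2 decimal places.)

7.20 dollars

Switching from a contribution of 27 to 0 lets F keep an extra 27 dollars, but lowers the chores-and-supplies kitty by 27, which costs F their own share of that drop: 4.4/6 × 27 = 19.80.
Net gain = 27 − 19.80 = 7.20. The private return per contributed unit (0.7333) is below 1, so free-riding is indeed the best response regardless of what the others do.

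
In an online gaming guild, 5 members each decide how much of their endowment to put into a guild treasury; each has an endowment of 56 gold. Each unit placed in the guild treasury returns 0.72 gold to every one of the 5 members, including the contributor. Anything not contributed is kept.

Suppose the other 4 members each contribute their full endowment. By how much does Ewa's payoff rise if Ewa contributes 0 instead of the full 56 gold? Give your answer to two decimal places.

15.68 gold

Switching from a contribution of 56 to 0 lets Ewa keep an extra 56 gold, but lowers the guild treasury by 56, which costs Ewa their own share of that drop: 0.72 × 56 = 40.32.
Net gain = 56 − 40.32 = 15.68. The private return per contributed unit (0.72) is below 1, so free-riding is indeed the best response regardless of what the others do.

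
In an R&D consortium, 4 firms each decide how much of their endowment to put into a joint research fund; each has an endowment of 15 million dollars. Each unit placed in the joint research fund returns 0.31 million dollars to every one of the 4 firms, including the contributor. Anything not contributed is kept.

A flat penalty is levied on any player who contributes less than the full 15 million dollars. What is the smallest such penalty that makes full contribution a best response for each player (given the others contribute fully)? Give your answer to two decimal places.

Given the others contribute fully, the best deviation is to contribute 0 (any partial contribution still incurs the fine and gives up units whose private return 0.31 is below 1).
Deviating from 15 to 0 saves 15 million dollars but forfeits the deviator's share of the drop in the joint research fund: 0.31 × 15 = 4.65.
So the deviation gain is 15 − 4.65 = 10.35, and the fine must be at least 10.35 million dollars to wipe it out.

10.35 million dollars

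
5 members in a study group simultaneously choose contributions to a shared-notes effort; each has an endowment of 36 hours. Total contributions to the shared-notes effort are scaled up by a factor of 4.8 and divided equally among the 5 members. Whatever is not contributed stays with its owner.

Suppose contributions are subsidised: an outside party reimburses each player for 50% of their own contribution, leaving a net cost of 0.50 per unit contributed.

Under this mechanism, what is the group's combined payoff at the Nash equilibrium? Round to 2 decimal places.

The effective private return per unit is now (4.8/5) / 0.50 = 1.9200 > 1, so every player's dominant strategy flips to full contribution.
So the Nash equilibrium is full contribution by all 5; the group earns 5 × (36 × 0.50 + 4.8 × 36) = 954.00.

954.00 hours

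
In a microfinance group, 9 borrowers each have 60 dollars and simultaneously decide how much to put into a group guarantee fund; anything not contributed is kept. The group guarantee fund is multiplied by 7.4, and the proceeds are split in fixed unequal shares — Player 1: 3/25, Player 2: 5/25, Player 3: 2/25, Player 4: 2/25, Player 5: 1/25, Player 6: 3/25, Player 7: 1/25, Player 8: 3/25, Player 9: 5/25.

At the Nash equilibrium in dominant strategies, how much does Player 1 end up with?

166.56 dollars

Player j's private return per contributed unit is 7.4 × (j's share). Contributing is weakly dominant for j when that share is at least 1/7.4 = 0.1351, and contributing 0 is dominant otherwise.
Player 2 and Player 9 clear that bar, contributing 60 each; the remaining 7 contribute 0. Total contributed: 120.
Player 1 keeps 60 and receives 7.4 × 120 × 3/25 = 106.56 from the group guarantee fund, for a payoff of 166.56.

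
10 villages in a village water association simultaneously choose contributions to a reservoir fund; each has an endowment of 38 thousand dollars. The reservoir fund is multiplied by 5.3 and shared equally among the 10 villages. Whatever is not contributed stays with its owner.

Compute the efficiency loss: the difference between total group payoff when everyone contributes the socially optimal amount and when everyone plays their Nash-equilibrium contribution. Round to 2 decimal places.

1634.00 thousand dollars

Each contributed unit returns 5.3/10 = 0.5300 to its contributor — below 1 — so contributing 0 is dominant for every player. At the Nash equilibrium everyone keeps their 38, and the group total is 10 × 38 = 380.
Each contributed unit returns 5.300 to the group as a whole (0.5300 to each of 10 players), which exceeds 1, so the social optimum is full contribution: group total = 5.300 × 380 = 2014.00.
Efficiency loss = 2014.00 − 380 = 1634.00.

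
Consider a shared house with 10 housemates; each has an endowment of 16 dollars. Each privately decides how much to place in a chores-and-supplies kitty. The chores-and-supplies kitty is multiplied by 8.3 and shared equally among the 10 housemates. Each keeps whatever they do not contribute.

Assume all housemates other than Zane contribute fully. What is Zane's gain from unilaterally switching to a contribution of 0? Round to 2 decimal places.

2.72 dollars

Switching from a contribution of 16 to 0 lets Zane keep an extra 16 dollars, but lowers the chores-and-supplies kitty by 16, which costs Zane their own share of that drop: 8.3/10 × 16 = 13.28.
Net gain = 16 − 13.28 = 2.72. The private return per contributed unit (0.8300) is below 1, so free-riding is indeed the best response regardless of what the others do.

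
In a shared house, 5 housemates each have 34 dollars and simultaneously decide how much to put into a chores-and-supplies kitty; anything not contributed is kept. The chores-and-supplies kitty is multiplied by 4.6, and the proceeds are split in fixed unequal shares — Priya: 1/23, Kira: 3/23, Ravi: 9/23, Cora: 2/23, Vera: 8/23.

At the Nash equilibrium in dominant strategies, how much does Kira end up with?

74.80 dollars

Player j's private return per contributed unit is 4.6 × (j's share). Contributing is weakly dominant for j when that share is at least 1/4.6 = 0.2174, and contributing 0 is dominant otherwise.
Ravi and Vera are above the threshold, contributing 34 each; the remaining 3 contribute 0. Total contributed: 68.
Kira keeps 34 and receives 4.6 × 68 × 3/23 = 40.80 from the chores-and-supplies kitty, for a payoff of 74.80.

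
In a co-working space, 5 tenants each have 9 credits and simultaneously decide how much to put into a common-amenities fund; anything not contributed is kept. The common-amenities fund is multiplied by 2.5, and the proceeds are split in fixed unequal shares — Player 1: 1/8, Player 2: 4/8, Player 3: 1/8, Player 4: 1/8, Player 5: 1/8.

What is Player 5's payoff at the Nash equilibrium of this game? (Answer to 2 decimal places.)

Each unit j contributes comes back to j as 2.5 × (j's share), so j prefers to contribute only if that share exceeds 1/2.5 = 0.4000; otherwise keeping the unit dominates.
Player 2 alone (share 4/8) is above the threshold, contributing 9; the remaining 4 contribute 0. Total contributed: 9.
Player 5 keeps 9 and receives 2.5 × 9 × 1/8 = 2.81 from the common-amenities fund, for a payoff of 11.81.

11.81 credits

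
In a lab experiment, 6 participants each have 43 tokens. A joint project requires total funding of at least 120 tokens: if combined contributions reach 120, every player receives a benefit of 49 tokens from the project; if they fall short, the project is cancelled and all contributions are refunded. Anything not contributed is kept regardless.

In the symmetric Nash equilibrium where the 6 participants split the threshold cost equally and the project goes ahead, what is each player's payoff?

Equal share of the threshold: 120/6 = 20.
At this profile no one gains by cutting their contribution: any cut drops the total below 120, the project is cancelled, contributions are refunded, and the deviator ends with 43, which is less than 43 − 20 + 49 = 72. Contributing more than 20 just wastes the excess. So contributing exactly 20 is a best response.
Each player's payoff: 43 − 20 + 49 = 72.

72 tokens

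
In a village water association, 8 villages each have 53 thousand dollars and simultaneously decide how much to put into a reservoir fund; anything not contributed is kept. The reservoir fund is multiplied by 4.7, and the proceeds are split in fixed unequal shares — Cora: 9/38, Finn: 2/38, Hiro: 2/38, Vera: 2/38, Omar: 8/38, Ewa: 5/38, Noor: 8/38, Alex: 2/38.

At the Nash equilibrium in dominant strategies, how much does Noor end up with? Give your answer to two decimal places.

For player j, contributing a unit is worthwhile iff 4.7 × (j's share) ≥ 1, i.e. iff j's share is at least 0.2128.
Cora alone (share 9/38) is above the threshold, contributing 53; the remaining 7 contribute 0. Total contributed: 53.
Noor keeps 53 and receives 4.7 × 53 × 8/38 = 52.44 from the reservoir fund, for a payoff of 105.44.

105.44 thousand dollars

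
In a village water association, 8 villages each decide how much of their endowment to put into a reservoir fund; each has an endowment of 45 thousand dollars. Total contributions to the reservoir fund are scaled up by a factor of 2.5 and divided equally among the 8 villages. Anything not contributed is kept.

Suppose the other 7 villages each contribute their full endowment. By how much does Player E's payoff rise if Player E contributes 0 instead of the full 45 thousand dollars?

Switching from a contribution of 45 to 0 lets Player E keep an extra 45 thousand dollars, but lowers the reservoir fund by 45, which costs Player E their own share of that drop: 2.5/8 × 45 = 14.06.
Net gain = 45 − 14.06 = 30.94. The private return per contributed unit (0.3125) is below 1, so free-riding is indeed the best response regardless of what the others do.

30.94 thousand dollars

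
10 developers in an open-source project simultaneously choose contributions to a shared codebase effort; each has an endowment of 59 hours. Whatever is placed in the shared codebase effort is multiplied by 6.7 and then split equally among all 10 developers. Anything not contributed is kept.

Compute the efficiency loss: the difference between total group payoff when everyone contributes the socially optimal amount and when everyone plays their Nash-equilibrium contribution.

Each contributed unit returns 6.7/10 = 0.6700 to its contributor — below 1 — so contributing 0 is dominant for every player. At the Nash equilibrium everyone keeps their 59, and the group total is 10 × 59 = 590.
Each contributed unit returns 6.700 to the group as a whole (0.6700 to each of 10 players), which exceeds 1, so the social optimum is full contribution: group total = 6.700 × 590 = 3953.00.
Efficiency loss = 3953.00 − 590 = 3363.00.

3363.00 hours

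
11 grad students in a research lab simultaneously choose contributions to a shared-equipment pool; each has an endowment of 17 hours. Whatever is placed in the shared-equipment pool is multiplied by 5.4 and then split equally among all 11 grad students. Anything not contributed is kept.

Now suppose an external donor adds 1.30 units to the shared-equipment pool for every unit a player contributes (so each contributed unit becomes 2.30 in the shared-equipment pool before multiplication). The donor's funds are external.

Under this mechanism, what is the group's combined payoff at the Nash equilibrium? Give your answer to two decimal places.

Under the mechanism each unit contributed yields 5.4 × 2.30 / 11 = 1.1291 back to its contributor per unit of net cost, which exceeds 1, making full contribution the dominant choice for everyone.
So the Nash equilibrium is full contribution by all 11; the group earns 5.4 × 2.30 × 187 = 2322.54.

2322.54 hours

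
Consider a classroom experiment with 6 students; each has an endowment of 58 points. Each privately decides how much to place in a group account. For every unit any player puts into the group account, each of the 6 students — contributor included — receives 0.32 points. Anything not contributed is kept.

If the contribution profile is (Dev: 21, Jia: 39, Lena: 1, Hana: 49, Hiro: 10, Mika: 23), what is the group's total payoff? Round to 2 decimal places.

479.56 points

Total contributed: 21 + 39 + 1 + 49 + 10 + 23 = 143; total kept: 6 × 58 − 143 = 205.
The group account pays out 0.32 × 6 × 143 = 274.56 in aggregate.
Group total = 205 + 274.56 = 479.56.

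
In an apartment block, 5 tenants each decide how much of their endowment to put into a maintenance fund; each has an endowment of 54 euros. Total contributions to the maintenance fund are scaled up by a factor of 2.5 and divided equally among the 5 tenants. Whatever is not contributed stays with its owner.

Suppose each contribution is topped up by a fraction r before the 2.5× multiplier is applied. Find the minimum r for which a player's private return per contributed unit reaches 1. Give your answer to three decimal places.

With matching at rate r, one contributed unit becomes (1 + r) in the maintenance fund and returns 2.5 × (1 + r) / 5 to the contributor.
Setting this equal to 1: 1 + r = 5/2.5 = 2.0000.
So the minimum matching rate is r = 2.0000 − 1 = 1.000.

1.000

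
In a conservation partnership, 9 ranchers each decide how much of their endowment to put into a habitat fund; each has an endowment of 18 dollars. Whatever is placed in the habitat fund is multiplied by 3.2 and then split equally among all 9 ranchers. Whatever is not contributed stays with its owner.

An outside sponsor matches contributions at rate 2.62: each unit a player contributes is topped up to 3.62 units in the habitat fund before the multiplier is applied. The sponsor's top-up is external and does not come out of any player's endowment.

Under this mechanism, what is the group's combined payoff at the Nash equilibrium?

1876.61 dollars

The effective private return per unit is now 3.2 × 3.62 / 9 = 1.2871 > 1, so every player's dominant strategy flips to full contribution.
At the Nash equilibrium everyone contributes 18. Group total payoff = 3.2 × 3.62 × 162 = 1876.61.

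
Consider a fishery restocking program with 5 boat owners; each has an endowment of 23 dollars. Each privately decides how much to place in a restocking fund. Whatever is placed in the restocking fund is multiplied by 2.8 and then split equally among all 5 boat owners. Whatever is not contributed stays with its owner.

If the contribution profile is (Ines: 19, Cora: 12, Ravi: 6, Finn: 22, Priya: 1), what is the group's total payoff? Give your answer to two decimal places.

Total contributed: 19 + 12 + 6 + 22 + 1 = 60; total kept: 5 × 23 − 60 = 55.
The restocking fund pays out 2.8 × 60 = 168.00 in aggregate.
Group total = 55 + 168.00 = 223.00.

223.00 dollars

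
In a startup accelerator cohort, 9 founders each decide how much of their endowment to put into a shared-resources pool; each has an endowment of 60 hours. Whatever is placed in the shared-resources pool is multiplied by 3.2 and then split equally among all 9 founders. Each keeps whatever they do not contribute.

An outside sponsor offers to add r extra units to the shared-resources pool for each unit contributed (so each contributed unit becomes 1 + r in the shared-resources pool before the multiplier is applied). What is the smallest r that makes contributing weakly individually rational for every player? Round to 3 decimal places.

With matching at rate r, one contributed unit becomes (1 + r) in the shared-resources pool and returns 3.2 × (1 + r) / 9 to the contributor.
Setting this equal to 1: 1 + r = 9/3.2 = 2.8125.
So the minimum matching rate is r = 2.8125 − 1 = 1.813.

1.813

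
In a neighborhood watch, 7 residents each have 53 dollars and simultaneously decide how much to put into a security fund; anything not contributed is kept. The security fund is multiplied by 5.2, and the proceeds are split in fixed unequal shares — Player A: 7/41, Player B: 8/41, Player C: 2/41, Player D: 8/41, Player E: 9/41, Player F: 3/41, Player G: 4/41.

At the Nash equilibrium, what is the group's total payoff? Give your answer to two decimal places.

1038.80 dollars

Player j's private return per contributed unit is 5.2 × (j's share). Contributing is weakly dominant for j when that share is at least 1/5.2 = 0.1923, and contributing 0 is dominant otherwise.
Player B, Player D and Player E are above the threshold, contributing 53 each; the remaining 4 contribute 0. Total contributed: 159.
The security fund pays out 5.2 × 159 = 826.80 in total (split across the unequal shares, but the aggregate is all that matters for the group sum).
The 4 free-riders keep 53 each, adding 212. Group total = 212 + 826.80 = 1038.80.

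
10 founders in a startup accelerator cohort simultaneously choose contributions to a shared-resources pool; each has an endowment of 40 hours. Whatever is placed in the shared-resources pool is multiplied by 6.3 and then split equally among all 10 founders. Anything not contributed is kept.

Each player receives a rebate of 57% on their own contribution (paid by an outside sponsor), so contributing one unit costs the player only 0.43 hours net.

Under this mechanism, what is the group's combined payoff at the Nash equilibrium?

2748.00 hours

Under the mechanism each unit contributed yields (6.3/10) / 0.43 = 1.4651 back to its contributor per unit of net cost, which exceeds 1, making full contribution the dominant choice for everyone.
So the Nash equilibrium is full contribution by all 10; the group earns 10 × (40 × 0.57 + 6.3 × 40) = 2748.00.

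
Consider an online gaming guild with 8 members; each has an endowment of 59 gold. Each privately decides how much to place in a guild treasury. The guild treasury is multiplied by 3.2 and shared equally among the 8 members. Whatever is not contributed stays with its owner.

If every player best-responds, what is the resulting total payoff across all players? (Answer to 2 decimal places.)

Each contributed unit returns 3.2/8 = 0.4000 to its contributor — below 1 — so contributing 0 is dominant for every player. At the Nash equilibrium everyone keeps their 59, and the group total is 8 × 59 = 472.

472.00 gold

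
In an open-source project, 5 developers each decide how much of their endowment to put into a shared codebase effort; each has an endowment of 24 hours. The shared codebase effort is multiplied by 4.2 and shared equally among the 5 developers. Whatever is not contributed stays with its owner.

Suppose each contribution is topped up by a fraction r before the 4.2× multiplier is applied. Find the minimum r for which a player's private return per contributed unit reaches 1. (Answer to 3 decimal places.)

0.190

With matching at rate r, one contributed unit becomes (1 + r) in the shared codebase effort and returns 4.2 × (1 + r) / 5 to the contributor.
Setting this equal to 1: 1 + r = 5/4.2 = 1.1905.
So the minimum matching rate is r = 1.1905 − 1 = 0.190.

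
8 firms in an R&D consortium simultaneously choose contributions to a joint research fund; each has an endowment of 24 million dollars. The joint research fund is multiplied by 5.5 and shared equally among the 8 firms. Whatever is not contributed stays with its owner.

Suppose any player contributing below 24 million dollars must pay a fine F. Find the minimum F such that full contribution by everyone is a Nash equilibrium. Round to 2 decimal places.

Given the others contribute fully, the best deviation is to contribute 0 (any partial contribution still incurs the fine and gives up units whose private return 0.6875 is below 1).
Deviating from 24 to 0 saves 24 million dollars but forfeits the deviator's share of the drop in the joint research fund: 5.5/8 × 24 = 16.50.
So the deviation gain is 24 − 16.50 = 7.50, and the fine must be at least 7.50 million dollars to wipe it out.

7.50 million dollars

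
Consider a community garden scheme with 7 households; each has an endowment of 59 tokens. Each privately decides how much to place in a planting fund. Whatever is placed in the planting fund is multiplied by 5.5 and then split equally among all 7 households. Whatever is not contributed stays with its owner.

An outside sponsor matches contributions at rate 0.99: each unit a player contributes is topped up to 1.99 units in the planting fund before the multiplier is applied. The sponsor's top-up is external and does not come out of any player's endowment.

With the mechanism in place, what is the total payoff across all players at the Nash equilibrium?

4520.29 tokens

The effective private return per unit is now 5.5 × 1.99 / 7 = 1.5636 > 1, so every player's dominant strategy flips to full contribution.
At the Nash equilibrium everyone contributes 59. Group total payoff = 5.5 × 1.99 × 413 = 4520.29.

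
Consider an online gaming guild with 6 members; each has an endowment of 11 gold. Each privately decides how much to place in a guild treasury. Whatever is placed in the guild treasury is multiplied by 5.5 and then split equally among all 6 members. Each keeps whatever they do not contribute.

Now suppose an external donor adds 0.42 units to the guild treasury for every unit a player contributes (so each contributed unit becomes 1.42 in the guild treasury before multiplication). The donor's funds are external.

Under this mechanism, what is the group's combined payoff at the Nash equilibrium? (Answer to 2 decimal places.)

515.46 gold

The effective private return per unit is now 5.5 × 1.42 / 6 = 1.3017 > 1, so every player's dominant strategy flips to full contribution.
So the Nash equilibrium is full contribution by all 6; the group earns 5.5 × 1.42 × 66 = 515.46.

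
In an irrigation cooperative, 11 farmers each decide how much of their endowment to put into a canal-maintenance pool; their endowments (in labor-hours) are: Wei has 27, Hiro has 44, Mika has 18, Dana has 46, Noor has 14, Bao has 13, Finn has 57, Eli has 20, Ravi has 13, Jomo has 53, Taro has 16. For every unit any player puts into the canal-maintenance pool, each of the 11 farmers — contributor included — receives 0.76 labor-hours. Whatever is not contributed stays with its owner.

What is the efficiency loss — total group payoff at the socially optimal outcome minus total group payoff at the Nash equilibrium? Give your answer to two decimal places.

The private return per contributed unit is 0.76 < 1 for everyone, so the Nash equilibrium is zero contribution and the group total is Σ E_j = 27 + 44 + 18 + 46 + 14 + 13 + 57 + 20 + 13 + 53 + 16 = 321.
Each contributed unit returns 8.360 to the group, so the social optimum is full contribution by everyone: group total = 8.360 × 321 = 2683.56.
Efficiency loss = (8.360 − 1) × 321 = 2362.56.

2362.56 labor-hours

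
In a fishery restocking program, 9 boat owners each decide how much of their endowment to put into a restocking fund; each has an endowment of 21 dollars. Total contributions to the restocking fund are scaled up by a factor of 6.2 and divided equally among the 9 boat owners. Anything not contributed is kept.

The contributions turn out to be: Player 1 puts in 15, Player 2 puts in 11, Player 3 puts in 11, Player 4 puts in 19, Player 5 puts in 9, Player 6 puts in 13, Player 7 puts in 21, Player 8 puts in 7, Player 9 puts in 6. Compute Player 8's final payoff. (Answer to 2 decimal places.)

91.16 dollars

Total contributed: 15 + 11 + 11 + 19 + 9 + 13 + 21 + 7 + 6 = 112.
Each receives 6.2 × 112 / 9 = 77.16 from the restocking fund.
Player 8 keeps 21 − 7 = 14, so Player 8's payoff is 14 + 77.16 = 91.16.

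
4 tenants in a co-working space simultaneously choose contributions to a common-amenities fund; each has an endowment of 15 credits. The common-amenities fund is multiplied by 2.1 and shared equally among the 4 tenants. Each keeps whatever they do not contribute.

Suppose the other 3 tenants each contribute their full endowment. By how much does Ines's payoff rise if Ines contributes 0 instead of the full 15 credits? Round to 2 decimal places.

Switching from a contribution of 15 to 0 lets Ines keep an extra 15 credits, but lowers the common-amenities fund by 15, which costs Ines their own share of that drop: 2.1/4 × 15 = 7.87.
Net gain = 15 − 7.87 = 7.13. The private return per contributed unit (0.5250) is below 1, so free-riding is indeed the best response regardless of what the others do.

7.13 credits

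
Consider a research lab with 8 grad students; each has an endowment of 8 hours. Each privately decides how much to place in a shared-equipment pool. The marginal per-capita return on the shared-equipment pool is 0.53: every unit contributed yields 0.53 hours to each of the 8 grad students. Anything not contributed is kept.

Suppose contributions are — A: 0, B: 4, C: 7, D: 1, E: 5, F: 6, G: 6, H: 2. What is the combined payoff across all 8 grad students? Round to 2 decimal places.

164.44 hours

Total contributed: 0 + 4 + 7 + 1 + 5 + 6 + 6 + 2 = 31; total kept: 8 × 8 − 31 = 33.
The shared-equipment pool pays out 0.53 × 8 × 31 = 131.44 in aggregate.
Group total = 33 + 131.44 = 164.44.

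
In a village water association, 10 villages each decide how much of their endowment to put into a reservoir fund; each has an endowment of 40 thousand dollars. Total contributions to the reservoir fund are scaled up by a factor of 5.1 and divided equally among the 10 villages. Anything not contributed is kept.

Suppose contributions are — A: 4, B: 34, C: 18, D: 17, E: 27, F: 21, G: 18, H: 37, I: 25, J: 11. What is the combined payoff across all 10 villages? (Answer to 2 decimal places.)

1269.20 thousand dollars

Total contributed: 4 + 34 + 18 + 17 + 27 + 21 + 18 + 37 + 25 + 11 = 212; total kept: 10 × 40 − 212 = 188.
The reservoir fund pays out 5.1 × 212 = 1081.20 in aggregate.
Group total = 188 + 1081.20 = 1269.20.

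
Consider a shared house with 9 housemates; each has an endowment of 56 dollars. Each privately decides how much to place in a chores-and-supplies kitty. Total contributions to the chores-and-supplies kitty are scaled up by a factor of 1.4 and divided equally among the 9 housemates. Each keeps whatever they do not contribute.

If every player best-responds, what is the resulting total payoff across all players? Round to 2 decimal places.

504.00 dollars

Each contributed unit returns 1.4/9 = 0.1556 to its contributor — below 1 — so contributing 0 is dominant for every player. At the Nash equilibrium everyone keeps their 56, and the group total is 9 × 56 = 504.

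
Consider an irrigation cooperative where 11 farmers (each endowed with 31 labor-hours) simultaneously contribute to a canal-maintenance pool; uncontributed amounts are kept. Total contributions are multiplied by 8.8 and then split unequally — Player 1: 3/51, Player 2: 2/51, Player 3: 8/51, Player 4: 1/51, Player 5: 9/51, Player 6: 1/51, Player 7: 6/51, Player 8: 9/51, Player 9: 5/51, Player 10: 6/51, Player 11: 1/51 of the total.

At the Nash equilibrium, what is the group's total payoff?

Each unit j contributes comes back to j as 8.8 × (j's share), so j prefers to contribute only if that share exceeds 1/8.8 = 0.1136; otherwise keeping the unit dominates.
The shares above 0.1136 belong to Player 3, Player 5, Player 7, Player 8 and Player 10, contributing 31 each; the remaining 6 contribute 0. Total contributed: 155.
The canal-maintenance pool pays out 8.8 × 155 = 1364.00 in total (split across the unequal shares, but the aggregate is all that matters for the group sum).
The 6 free-riders keep 31 each, adding 186. Group total = 186 + 1364.00 = 1550.00.

1550.00 labor-hours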